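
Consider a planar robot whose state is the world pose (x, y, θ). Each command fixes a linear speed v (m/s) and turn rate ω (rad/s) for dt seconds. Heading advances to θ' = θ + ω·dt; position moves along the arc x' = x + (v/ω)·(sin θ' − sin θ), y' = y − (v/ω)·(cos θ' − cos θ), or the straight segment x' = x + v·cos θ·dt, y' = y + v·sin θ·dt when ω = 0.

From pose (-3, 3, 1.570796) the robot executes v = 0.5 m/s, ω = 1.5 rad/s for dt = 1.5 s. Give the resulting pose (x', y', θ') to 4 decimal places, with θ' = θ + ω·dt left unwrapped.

(-3.5427, 3.2594, 3.8208)

θ' = 1.5708 + 1.5·1.5 = 3.8208
R = v/ω = 0.5/1.5 = 0.3333
x' = -3 + 0.3333·(sin 3.8208 − sin 1.5708) = -3.5427
y' = 3 − 0.3333·(cos 3.8208 − cos 1.5708) = 3.2594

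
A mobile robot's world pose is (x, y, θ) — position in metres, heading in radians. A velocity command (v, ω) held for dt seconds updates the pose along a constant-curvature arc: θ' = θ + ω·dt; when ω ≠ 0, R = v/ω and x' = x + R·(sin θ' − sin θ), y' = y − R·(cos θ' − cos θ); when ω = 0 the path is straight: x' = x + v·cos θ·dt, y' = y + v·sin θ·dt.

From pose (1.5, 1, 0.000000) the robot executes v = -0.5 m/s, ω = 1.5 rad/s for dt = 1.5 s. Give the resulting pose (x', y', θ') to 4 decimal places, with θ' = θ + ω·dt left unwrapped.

θ' = 0.0000 + 1.5·1.5 = 2.2500
R = v/ω = -0.5/1.5 = -0.3333
x' = 1.5 + -0.3333·(sin 2.2500 − sin 0.0000) = 1.2406
y' = 1 − -0.3333·(cos 2.2500 − cos 0.0000) = 0.4573

(1.2406, 0.4573, 2.2500)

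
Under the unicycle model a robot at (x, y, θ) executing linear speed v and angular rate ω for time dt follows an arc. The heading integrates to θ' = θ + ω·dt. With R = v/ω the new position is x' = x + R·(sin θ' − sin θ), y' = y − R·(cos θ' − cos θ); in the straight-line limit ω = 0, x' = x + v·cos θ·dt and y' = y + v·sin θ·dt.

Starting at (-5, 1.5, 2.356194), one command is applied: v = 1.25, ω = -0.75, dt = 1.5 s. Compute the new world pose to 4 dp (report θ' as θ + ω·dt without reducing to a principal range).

(-5.3930, 3.2337, 1.2312)

θ' = 2.3562 + -0.75·1.5 = 1.2312
R = v/ω = 1.25/-0.75 = -1.6667
x' = -5 + -1.6667·(sin 1.2312 − sin 2.3562) = -5.3930
y' = 1.5 − -1.6667·(cos 1.2312 − cos 2.3562) = 3.2337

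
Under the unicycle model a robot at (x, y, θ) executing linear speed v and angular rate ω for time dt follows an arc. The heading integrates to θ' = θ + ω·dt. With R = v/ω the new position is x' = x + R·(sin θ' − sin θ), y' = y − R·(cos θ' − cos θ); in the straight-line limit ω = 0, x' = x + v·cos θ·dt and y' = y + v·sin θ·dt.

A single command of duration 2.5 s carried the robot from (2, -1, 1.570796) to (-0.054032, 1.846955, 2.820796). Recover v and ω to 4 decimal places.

Δθ = 2.820796 − 1.570796 = 1.250000
ω = Δθ/dt = 1.250000/2.5 = 0.5000
R = −Δy/(cos θ' − cos θ) = 3.0000
v = R·ω = 3.0000·0.5000 = 1.5000

v = 1.5000, ω = 0.5000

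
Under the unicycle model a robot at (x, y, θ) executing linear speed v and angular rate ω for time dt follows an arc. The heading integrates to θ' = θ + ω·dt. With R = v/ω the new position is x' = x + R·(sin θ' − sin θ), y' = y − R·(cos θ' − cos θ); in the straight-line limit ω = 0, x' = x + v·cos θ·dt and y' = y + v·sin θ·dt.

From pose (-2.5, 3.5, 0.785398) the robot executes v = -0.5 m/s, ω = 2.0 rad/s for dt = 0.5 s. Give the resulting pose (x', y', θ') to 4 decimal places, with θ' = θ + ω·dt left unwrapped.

(-2.5675, 3.2700, 1.7854)

θ' = 0.7854 + 2.0·0.5 = 1.7854
R = v/ω = -0.5/2.0 = -0.2500
x' = -2.5 + -0.2500·(sin 1.7854 − sin 0.7854) = -2.5675
y' = 3.5 − -0.2500·(cos 1.7854 − cos 0.7854) = 3.2700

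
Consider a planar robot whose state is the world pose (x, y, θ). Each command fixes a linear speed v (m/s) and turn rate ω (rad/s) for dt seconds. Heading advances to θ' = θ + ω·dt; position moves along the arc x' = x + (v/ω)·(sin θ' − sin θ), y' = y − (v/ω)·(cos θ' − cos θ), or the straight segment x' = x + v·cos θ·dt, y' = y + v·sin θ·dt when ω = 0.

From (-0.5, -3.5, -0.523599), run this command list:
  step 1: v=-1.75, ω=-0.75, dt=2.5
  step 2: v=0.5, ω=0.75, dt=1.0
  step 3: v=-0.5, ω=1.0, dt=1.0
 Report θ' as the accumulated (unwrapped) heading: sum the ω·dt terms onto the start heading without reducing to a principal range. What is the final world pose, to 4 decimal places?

step 1: θ'=-2.3986 (R=2.3333) → pose (-0.9118, 0.2391, -2.3986)
step 2: θ'=-1.6486 (R=0.6667) → pose (-1.1255, -0.2000, -1.6486)
step 3: θ'=-0.6486 (R=-0.5000) → pose (-1.3219, 0.2373, -0.6486)

(-1.3219, 0.2373, -0.6486)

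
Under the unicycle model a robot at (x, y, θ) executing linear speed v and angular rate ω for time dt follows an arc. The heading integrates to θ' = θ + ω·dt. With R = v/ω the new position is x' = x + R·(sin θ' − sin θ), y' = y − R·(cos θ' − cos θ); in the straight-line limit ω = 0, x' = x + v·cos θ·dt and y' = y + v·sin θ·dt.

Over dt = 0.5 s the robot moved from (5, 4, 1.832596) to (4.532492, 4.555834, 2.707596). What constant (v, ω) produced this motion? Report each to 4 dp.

v = 1.5000, ω = 1.7500

Δθ = 2.707596 − 1.832596 = 0.875000
ω = Δθ/dt = 0.875000/0.5 = 1.7500
R = −Δy/(cos θ' − cos θ) = 0.8571
v = R·ω = 0.8571·1.7500 = 1.5000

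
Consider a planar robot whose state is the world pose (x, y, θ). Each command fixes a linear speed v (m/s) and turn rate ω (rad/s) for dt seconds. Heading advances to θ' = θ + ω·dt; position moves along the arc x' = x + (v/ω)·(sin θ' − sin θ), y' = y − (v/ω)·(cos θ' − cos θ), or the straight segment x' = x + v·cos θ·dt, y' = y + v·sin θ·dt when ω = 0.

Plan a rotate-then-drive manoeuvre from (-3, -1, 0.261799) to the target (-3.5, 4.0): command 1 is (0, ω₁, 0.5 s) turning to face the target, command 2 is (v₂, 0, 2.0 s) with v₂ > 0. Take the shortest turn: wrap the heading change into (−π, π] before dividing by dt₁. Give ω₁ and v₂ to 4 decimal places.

heading to target = atan2(4−-1, -3.5−-3) = 1.6705
Δθ = wrap(1.6705 − 0.2618) = 1.4087; ω₁ = Δθ/dt₁ = 2.8173
distance = √((-3.5−-3)² + (4−-1)²) = 5.0249; v₂ = distance/dt₂ = 2.5125

ω₁ = 2.8173, v₂ = 2.5125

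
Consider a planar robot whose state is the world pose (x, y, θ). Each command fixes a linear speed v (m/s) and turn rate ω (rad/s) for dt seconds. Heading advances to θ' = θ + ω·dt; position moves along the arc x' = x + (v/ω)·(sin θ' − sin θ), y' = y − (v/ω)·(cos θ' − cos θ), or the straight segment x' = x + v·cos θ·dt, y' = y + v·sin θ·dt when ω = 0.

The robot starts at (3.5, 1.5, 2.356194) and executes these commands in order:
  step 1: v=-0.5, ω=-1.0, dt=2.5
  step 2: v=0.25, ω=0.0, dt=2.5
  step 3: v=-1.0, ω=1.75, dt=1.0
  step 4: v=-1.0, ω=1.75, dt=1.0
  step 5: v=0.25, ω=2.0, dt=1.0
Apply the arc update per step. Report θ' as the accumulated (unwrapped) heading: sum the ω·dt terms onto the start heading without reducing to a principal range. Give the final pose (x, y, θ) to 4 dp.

step 1: θ'=-0.1438 (R=0.5000) → pose (3.0748, 0.6516, -0.1438)
step 2: θ'=-0.1438 (straight) → pose (3.6933, 0.5620, -0.1438)
step 3: θ'=1.6062 (R=-0.5714) → pose (3.0404, -0.0237, 1.6062)
step 4: θ'=3.3562 (R=-0.5714) → pose (3.7331, -0.5618, 3.3562)
step 5: θ'=5.3562 (R=0.1250) → pose (3.6598, -0.7590, 5.3562)

(3.6598, -0.7590, 5.3562)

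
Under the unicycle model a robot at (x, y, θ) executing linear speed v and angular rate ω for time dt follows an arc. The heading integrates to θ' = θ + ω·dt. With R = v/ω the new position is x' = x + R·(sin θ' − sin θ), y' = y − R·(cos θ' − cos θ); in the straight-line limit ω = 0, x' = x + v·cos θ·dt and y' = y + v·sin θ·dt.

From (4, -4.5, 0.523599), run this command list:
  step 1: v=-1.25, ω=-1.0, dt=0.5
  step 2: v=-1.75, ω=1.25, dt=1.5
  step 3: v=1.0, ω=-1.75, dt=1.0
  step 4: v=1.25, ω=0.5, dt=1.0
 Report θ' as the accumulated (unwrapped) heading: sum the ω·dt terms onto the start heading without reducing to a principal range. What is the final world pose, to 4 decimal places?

(3.7085, -5.2882, 0.6486)

step 1: θ'=0.0236 (R=1.2500) → pose (3.4045, -4.6671, 0.0236)
step 2: θ'=1.8986 (R=-1.4000) → pose (2.1121, -6.5175, 1.8986)
step 3: θ'=0.1486 (R=-0.5714) → pose (2.5685, -5.7684, 0.1486)
step 4: θ'=0.6486 (R=2.5000) → pose (3.7085, -5.2882, 0.6486)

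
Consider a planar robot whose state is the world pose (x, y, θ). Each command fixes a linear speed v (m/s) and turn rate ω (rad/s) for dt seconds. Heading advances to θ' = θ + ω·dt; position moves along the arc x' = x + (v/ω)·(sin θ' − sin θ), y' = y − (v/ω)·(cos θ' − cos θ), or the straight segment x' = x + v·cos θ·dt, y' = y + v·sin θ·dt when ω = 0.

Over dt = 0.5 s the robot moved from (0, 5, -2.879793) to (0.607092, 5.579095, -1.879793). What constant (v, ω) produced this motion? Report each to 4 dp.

v = -1.7500, ω = 2.0000

Δθ = -1.879793 − -2.879793 = 1.000000
ω = Δθ/dt = 1.000000/0.5 = 2.0000
R = Δx/(sin θ' − sin θ) = -0.8750
v = R·ω = -0.8750·2.0000 = -1.7500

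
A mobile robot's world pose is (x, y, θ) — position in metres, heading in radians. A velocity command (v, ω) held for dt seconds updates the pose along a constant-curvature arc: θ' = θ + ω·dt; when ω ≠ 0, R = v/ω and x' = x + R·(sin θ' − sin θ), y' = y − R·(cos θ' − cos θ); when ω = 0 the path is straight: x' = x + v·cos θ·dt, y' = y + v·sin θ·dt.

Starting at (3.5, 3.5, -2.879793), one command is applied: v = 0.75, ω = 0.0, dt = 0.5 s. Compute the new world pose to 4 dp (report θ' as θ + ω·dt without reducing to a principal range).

θ' = -2.8798 + 0.0·0.5 = -2.8798
ω = 0 → straight: x' = 3.5 + 0.75·cos(-2.8798)·0.5 = 3.1378
y' = 3.5 + 0.75·sin(-2.8798)·0.5 = 3.4029

(3.1378, 3.4029, -2.8798)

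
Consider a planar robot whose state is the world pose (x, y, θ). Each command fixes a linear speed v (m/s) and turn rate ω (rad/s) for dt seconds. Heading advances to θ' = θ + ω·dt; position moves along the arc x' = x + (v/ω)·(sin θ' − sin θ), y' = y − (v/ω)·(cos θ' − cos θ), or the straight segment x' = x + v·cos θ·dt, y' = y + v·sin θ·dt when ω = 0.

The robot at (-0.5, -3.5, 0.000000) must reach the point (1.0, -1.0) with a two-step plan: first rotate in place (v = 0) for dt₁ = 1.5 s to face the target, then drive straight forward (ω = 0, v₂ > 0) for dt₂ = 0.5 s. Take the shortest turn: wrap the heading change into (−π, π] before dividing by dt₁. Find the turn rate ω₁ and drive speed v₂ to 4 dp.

ω₁ = 0.6869, v₂ = 5.8310

heading to target = atan2(-1−-3.5, 1−-0.5) = 1.0304
Δθ = wrap(1.0304 − 0.0000) = 1.0304; ω₁ = Δθ/dt₁ = 0.6869
distance = √((1−-0.5)² + (-1−-3.5)²) = 2.9155; v₂ = distance/dt₂ = 5.8310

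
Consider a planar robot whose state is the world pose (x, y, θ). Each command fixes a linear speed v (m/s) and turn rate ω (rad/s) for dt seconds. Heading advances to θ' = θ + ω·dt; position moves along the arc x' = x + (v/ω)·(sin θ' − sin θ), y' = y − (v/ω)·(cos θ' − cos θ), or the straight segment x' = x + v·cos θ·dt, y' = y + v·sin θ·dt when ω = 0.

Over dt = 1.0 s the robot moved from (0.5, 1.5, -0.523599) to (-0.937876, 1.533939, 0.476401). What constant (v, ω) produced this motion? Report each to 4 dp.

v = -1.5000, ω = 1.0000

Δθ = 0.476401 − -0.523599 = 1.000000
ω = Δθ/dt = 1.000000/1.0 = 1.0000
R = Δx/(sin θ' − sin θ) = -1.5000
v = R·ω = -1.5000·1.0000 = -1.5000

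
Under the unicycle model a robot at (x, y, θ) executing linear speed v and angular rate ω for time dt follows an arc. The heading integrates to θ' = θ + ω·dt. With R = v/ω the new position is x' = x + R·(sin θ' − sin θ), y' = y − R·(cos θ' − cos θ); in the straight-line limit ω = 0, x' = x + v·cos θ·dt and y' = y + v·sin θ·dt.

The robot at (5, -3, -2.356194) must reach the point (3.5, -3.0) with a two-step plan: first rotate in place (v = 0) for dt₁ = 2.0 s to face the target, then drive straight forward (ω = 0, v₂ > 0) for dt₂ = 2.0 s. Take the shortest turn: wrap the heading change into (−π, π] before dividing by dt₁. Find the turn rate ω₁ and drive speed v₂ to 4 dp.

ω₁ = -0.3927, v₂ = 0.7500

heading to target = atan2(-3−-3, 3.5−5) = 3.1416
Δθ = wrap(3.1416 − -2.3562) = -0.7854; ω₁ = Δθ/dt₁ = -0.3927
distance = √((3.5−5)² + (-3−-3)²) = 1.5000; v₂ = distance/dt₂ = 0.7500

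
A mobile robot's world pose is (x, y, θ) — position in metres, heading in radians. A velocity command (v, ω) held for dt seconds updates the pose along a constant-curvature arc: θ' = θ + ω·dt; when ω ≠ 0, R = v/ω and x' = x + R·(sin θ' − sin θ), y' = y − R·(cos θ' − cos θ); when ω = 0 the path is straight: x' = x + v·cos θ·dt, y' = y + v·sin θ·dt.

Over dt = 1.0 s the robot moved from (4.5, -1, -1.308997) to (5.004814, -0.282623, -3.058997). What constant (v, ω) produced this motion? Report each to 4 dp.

Δθ = -3.058997 − -1.308997 = -1.750000
ω = Δθ/dt = -1.750000/1.0 = -1.7500
R = −Δy/(cos θ' − cos θ) = 0.5714
v = R·ω = 0.5714·-1.7500 = -1.0000

v = -1.0000, ω = -1.7500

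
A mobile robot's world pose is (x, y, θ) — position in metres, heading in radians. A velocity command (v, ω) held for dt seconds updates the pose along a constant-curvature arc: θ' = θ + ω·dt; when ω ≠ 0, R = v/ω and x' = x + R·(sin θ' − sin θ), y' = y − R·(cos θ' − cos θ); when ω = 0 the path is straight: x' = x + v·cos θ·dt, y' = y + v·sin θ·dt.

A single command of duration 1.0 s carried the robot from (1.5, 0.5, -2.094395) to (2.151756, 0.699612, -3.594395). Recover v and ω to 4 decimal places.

Δθ = -3.594395 − -2.094395 = -1.500000
ω = Δθ/dt = -1.500000/1.0 = -1.5000
R = Δx/(sin θ' − sin θ) = 0.5000
v = R·ω = 0.5000·-1.5000 = -0.7500

v = -0.7500, ω = -1.5000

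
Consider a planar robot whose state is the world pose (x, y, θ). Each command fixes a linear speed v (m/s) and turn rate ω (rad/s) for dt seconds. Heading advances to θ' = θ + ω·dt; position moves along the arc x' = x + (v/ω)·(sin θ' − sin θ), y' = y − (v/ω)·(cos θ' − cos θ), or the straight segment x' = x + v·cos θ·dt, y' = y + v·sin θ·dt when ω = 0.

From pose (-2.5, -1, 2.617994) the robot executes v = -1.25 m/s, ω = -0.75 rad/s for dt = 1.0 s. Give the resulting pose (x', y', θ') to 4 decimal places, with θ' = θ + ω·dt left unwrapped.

(-1.7397, -1.9553, 1.8680)

θ' = 2.6180 + -0.75·1.0 = 1.8680
R = v/ω = -1.25/-0.75 = 1.6667
x' = -2.5 + 1.6667·(sin 1.8680 − sin 2.6180) = -1.7397
y' = -1 − 1.6667·(cos 1.8680 − cos 2.6180) = -1.9553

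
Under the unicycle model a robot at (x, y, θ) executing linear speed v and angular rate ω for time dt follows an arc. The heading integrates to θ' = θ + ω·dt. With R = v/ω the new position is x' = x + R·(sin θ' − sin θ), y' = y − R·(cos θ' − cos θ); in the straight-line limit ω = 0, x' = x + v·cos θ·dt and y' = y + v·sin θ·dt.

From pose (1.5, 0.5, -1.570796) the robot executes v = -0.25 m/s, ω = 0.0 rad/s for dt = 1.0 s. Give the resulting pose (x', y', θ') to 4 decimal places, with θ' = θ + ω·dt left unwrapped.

(1.5000, 0.7500, -1.5708)

θ' = -1.5708 + 0.0·1.0 = -1.5708
ω = 0 → straight: x' = 1.5 + -0.25·cos(-1.5708)·1.0 = 1.5000
y' = 0.5 + -0.25·sin(-1.5708)·1.0 = 0.7500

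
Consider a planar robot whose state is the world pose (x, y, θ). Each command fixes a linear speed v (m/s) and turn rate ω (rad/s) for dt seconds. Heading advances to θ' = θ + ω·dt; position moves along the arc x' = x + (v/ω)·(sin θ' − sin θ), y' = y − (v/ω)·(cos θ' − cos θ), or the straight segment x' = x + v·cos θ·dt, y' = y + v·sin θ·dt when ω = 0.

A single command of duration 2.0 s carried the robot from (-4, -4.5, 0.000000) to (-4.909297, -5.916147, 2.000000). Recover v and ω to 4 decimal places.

Δθ = 2.000000 − 0.000000 = 2.000000
ω = Δθ/dt = 2.000000/2.0 = 1.0000
R = −Δy/(cos θ' − cos θ) = -1.0000
v = R·ω = -1.0000·1.0000 = -1.0000

v = -1.0000, ω = 1.0000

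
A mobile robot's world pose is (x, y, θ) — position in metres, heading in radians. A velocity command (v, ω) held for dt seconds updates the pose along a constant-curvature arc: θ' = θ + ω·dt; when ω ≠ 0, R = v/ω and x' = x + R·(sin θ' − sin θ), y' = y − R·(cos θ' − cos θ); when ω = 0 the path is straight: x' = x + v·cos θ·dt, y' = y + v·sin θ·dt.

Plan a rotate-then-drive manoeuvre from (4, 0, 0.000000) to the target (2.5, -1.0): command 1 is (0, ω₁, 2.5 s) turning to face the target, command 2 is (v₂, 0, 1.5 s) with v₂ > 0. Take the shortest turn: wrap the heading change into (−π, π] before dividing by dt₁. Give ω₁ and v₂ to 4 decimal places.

ω₁ = -1.0214, v₂ = 1.2019

heading to target = atan2(-1−0, 2.5−4) = -2.5536
Δθ = wrap(-2.5536 − 0.0000) = -2.5536; ω₁ = Δθ/dt₁ = -1.0214
distance = √((2.5−4)² + (-1−0)²) = 1.8028; v₂ = distance/dt₂ = 1.2019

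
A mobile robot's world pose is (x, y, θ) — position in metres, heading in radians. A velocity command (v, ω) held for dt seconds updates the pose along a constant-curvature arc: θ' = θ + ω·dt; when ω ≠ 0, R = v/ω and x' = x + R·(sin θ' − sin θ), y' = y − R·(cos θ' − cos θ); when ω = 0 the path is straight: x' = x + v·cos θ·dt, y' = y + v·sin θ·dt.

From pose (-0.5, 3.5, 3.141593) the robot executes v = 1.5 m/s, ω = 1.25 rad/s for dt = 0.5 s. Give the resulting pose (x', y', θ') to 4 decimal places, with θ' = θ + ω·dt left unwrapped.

(-1.2021, 3.2732, 3.7666)

θ' = 3.1416 + 1.25·0.5 = 3.7666
R = v/ω = 1.5/1.25 = 1.2000
x' = -0.5 + 1.2000·(sin 3.7666 − sin 3.1416) = -1.2021
y' = 3.5 − 1.2000·(cos 3.7666 − cos 3.1416) = 3.2732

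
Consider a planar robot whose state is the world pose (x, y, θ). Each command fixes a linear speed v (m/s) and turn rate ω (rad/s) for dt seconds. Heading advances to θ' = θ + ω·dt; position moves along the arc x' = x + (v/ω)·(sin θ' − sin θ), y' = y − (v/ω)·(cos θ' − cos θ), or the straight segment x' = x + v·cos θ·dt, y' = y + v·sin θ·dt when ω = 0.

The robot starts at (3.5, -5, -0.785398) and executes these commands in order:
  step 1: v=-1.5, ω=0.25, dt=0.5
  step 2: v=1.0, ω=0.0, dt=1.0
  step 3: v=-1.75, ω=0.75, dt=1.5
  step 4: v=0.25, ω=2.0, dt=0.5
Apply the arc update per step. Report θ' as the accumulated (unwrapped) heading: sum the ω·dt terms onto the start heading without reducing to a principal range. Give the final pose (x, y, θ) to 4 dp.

step 1: θ'=-0.6604 (R=-6.0000) → pose (2.9379, -4.5042, -0.6604)
step 2: θ'=-0.6604 (straight) → pose (3.7277, -5.1176, -0.6604)
step 3: θ'=0.4646 (R=-2.3333) → pose (1.2509, -4.8743, 0.4646)
step 4: θ'=1.4646 (R=0.1250) → pose (1.3192, -4.7758, 1.4646)

(1.3192, -4.7758, 1.4646)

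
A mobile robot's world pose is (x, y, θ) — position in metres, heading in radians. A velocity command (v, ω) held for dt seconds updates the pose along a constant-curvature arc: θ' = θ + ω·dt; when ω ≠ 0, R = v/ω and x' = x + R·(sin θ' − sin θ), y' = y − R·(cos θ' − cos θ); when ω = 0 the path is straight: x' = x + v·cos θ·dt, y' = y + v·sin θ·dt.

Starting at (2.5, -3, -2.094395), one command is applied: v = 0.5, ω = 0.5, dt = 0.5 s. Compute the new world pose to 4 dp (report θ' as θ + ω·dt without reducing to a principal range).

θ' = -2.0944 + 0.5·0.5 = -1.8444
R = v/ω = 0.5/0.5 = 1.0000
x' = 2.5 + 1.0000·(sin -1.8444 − sin -2.0944) = 2.4032
y' = -3 − 1.0000·(cos -1.8444 − cos -2.0944) = -3.2298

(2.4032, -3.2298, -1.8444)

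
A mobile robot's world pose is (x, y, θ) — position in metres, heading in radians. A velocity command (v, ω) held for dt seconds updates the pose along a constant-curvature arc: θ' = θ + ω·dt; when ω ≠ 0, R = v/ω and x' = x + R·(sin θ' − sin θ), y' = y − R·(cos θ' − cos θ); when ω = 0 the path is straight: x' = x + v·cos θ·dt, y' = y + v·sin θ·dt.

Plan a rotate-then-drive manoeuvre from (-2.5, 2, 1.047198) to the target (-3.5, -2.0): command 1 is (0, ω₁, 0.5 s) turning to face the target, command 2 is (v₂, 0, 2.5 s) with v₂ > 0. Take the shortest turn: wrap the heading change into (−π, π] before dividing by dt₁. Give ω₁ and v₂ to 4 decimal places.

ω₁ = -5.7259, v₂ = 1.6492

heading to target = atan2(-2−2, -3.5−-2.5) = -1.8158
Δθ = wrap(-1.8158 − 1.0472) = -2.8630; ω₁ = Δθ/dt₁ = -5.7259
distance = √((-3.5−-2.5)² + (-2−2)²) = 4.1231; v₂ = distance/dt₂ = 1.6492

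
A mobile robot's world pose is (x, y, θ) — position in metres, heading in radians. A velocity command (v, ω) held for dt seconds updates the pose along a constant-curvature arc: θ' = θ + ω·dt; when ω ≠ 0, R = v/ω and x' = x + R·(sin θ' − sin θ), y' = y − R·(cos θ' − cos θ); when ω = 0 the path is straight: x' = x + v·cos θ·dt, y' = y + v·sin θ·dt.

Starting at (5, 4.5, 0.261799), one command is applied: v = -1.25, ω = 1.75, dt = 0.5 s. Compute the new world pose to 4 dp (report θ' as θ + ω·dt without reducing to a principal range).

(4.5368, 4.1104, 1.1368)

θ' = 0.2618 + 1.75·0.5 = 1.1368
R = v/ω = -1.25/1.75 = -0.7143
x' = 5 + -0.7143·(sin 1.1368 − sin 0.2618) = 4.5368
y' = 4.5 − -0.7143·(cos 1.1368 − cos 0.2618) = 4.1104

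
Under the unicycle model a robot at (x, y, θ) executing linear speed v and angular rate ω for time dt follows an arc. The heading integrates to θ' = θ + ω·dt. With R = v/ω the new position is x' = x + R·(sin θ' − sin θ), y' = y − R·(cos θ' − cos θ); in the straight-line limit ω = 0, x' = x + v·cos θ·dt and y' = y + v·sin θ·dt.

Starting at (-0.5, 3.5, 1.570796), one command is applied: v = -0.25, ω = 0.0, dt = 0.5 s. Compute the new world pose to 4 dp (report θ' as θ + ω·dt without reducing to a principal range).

θ' = 1.5708 + 0.0·0.5 = 1.5708
ω = 0 → straight: x' = -0.5 + -0.25·cos(1.5708)·0.5 = -0.5000
y' = 3.5 + -0.25·sin(1.5708)·0.5 = 3.3750

(-0.5000, 3.3750, 1.5708)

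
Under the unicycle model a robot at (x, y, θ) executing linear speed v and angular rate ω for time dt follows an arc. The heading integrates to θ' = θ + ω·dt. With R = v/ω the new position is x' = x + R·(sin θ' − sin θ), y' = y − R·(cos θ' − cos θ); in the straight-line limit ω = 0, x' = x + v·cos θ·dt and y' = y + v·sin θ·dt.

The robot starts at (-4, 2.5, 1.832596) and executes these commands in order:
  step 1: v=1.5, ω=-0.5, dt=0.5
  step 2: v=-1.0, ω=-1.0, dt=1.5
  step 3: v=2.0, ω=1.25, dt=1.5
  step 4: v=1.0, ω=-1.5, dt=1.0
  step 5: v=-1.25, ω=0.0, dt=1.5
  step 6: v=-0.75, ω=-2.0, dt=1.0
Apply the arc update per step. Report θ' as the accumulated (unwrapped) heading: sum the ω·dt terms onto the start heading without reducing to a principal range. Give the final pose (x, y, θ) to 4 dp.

(-5.5694, 4.7778, -1.5424)

step 1: θ'=1.5826 (R=-3.0000) → pose (-4.1020, 3.2411, 1.5826)
step 2: θ'=0.0826 (R=1.0000) → pose (-5.0194, 2.2327, 0.0826)
step 3: θ'=1.9576 (R=1.6000) → pose (-3.6697, 4.4308, 1.9576)
step 4: θ'=0.4576 (R=-0.6667) → pose (-3.3468, 5.2803, 0.4576)
step 5: θ'=0.4576 (straight) → pose (-5.0289, 4.4520, 0.4576)
step 6: θ'=-1.5424 (R=0.3750) → pose (-5.5694, 4.7778, -1.5424)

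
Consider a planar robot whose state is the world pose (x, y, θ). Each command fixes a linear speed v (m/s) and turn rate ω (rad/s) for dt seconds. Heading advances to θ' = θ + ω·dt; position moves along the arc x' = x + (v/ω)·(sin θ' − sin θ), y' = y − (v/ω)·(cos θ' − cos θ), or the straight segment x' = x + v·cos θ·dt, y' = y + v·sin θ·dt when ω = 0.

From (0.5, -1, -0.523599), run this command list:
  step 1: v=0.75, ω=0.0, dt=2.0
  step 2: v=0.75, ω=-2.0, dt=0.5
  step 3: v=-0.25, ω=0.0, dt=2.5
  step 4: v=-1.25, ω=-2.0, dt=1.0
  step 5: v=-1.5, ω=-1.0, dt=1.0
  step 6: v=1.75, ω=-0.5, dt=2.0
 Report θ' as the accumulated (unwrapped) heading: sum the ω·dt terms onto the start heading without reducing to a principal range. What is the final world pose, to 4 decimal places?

(4.7557, 1.2611, -5.5236)

step 1: θ'=-0.5236 (straight) → pose (1.7990, -1.7500, -0.5236)
step 2: θ'=-1.5236 (R=-0.3750) → pose (1.9861, -2.0571, -1.5236)
step 3: θ'=-1.5236 (straight) → pose (1.9566, -1.4328, -1.5236)
step 4: θ'=-3.5236 (R=0.6250) → pose (2.8139, -0.8233, -3.5236)
step 5: θ'=-4.5236 (R=1.5000) → pose (3.7281, -1.9337, -4.5236)
step 6: θ'=-5.5236 (R=-3.5000) → pose (4.7557, 1.2611, -5.5236)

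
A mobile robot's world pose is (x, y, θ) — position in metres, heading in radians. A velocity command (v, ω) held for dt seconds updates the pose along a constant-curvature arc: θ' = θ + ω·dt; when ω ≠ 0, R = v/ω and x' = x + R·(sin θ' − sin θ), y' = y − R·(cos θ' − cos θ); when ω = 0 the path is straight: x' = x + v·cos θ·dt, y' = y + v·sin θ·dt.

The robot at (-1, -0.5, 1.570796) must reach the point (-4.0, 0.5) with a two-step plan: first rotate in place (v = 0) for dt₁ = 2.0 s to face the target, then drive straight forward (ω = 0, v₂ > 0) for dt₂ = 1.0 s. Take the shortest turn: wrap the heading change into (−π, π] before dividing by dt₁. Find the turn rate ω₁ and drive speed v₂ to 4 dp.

heading to target = atan2(0.5−-0.5, -4−-1) = 2.8198
Δθ = wrap(2.8198 − 1.5708) = 1.2490; ω₁ = Δθ/dt₁ = 0.6245
distance = √((-4−-1)² + (0.5−-0.5)²) = 3.1623; v₂ = distance/dt₂ = 3.1623

ω₁ = 0.6245, v₂ = 3.1623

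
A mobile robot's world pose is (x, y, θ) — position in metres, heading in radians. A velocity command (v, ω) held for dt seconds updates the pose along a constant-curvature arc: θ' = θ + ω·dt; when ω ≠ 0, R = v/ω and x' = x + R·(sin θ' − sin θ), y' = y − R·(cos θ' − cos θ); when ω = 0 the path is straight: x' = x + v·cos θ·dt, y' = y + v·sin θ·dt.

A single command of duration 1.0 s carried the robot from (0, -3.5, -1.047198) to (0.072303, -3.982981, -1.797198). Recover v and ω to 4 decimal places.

v = 0.5000, ω = -0.7500

Δθ = -1.797198 − -1.047198 = -0.750000
ω = Δθ/dt = -0.750000/1.0 = -0.7500
R = −Δy/(cos θ' − cos θ) = -0.6667
v = R·ω = -0.6667·-0.7500 = 0.5000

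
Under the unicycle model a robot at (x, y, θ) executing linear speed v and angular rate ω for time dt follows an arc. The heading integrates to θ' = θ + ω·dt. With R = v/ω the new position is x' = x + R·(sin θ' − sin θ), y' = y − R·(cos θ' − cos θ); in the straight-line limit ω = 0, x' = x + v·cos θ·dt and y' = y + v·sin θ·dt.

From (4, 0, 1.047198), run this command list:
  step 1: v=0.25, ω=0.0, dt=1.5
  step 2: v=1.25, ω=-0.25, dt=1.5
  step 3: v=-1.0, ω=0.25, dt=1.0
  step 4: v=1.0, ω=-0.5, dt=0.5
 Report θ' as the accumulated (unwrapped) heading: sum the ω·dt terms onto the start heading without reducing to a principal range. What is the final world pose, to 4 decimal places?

(5.0556, 1.3803, 0.6722)

step 1: θ'=1.0472 (straight) → pose (4.1875, 0.3248, 1.0472)
step 2: θ'=0.6722 (R=-5.0000) → pose (5.4041, 1.7370, 0.6722)
step 3: θ'=0.9222 (R=-4.0000) → pose (4.7072, 1.0235, 0.9222)
step 4: θ'=0.6722 (R=-2.0000) → pose (5.0556, 1.3803, 0.6722)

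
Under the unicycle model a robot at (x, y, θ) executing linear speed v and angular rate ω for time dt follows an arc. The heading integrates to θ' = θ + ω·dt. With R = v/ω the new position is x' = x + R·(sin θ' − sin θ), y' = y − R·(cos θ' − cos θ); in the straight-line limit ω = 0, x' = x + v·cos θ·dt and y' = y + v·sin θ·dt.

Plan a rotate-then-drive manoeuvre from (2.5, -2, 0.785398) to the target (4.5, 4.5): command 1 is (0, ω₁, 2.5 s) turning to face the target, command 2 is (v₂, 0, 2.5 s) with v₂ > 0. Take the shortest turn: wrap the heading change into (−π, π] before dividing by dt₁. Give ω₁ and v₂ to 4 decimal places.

heading to target = atan2(4.5−-2, 4.5−2.5) = 1.2723
Δθ = wrap(1.2723 − 0.7854) = 0.4869; ω₁ = Δθ/dt₁ = 0.1948
distance = √((4.5−2.5)² + (4.5−-2)²) = 6.8007; v₂ = distance/dt₂ = 2.7203

ω₁ = 0.1948, v₂ = 2.7203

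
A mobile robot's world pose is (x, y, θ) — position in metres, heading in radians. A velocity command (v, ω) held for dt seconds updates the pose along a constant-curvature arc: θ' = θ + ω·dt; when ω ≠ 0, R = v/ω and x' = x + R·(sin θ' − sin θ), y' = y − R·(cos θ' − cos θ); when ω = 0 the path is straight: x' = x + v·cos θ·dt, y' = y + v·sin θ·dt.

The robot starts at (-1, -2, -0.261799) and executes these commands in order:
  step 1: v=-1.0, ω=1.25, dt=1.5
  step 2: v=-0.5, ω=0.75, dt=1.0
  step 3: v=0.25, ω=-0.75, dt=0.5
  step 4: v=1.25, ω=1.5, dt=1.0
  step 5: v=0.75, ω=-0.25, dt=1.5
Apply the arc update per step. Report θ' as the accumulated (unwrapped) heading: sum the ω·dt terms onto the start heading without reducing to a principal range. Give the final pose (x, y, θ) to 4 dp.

(-4.0282, -2.8821, 3.1132)

step 1: θ'=1.6132 (R=-0.8000) → pose (-2.0063, -2.8067, 1.6132)
step 2: θ'=2.3632 (R=-0.6667) → pose (-1.8084, -3.2531, 2.3632)
step 3: θ'=1.9882 (R=-0.3333) → pose (-1.8790, -3.1509, 1.9882)
step 4: θ'=3.4882 (R=0.8333) → pose (-2.9239, -2.7049, 3.4882)
step 5: θ'=3.1132 (R=-3.0000) → pose (-4.0282, -2.8821, 3.1132)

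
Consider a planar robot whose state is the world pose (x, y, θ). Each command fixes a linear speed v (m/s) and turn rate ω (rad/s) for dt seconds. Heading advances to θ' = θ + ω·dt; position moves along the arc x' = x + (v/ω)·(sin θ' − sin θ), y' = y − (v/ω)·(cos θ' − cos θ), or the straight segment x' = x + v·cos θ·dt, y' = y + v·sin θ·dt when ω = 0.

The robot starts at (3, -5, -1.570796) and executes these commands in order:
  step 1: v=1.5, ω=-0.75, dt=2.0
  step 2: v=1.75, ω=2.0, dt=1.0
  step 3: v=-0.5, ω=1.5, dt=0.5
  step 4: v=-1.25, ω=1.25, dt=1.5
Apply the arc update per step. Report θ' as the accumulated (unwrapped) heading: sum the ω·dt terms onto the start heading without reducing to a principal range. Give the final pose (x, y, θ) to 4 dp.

step 1: θ'=-3.0708 (R=-2.0000) → pose (1.1415, -6.9950, -3.0708)
step 2: θ'=-1.0708 (R=0.8750) → pose (0.4355, -8.2873, -1.0708)
step 3: θ'=-0.3208 (R=-0.3333) → pose (0.2481, -8.1308, -0.3208)
step 4: θ'=1.5542 (R=-1.0000) → pose (-1.0671, -9.0632, 1.5542)

(-1.0671, -9.0632, 1.5542)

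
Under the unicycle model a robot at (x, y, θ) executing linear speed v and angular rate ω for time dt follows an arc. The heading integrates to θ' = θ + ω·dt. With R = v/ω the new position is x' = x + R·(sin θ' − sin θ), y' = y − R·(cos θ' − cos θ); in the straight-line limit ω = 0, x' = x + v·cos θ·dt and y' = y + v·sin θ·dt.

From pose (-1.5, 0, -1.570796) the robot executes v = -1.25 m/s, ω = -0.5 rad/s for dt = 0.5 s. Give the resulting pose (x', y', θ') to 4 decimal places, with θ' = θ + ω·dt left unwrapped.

θ' = -1.5708 + -0.5·0.5 = -1.8208
R = v/ω = -1.25/-0.5 = 2.5000
x' = -1.5 + 2.5000·(sin -1.8208 − sin -1.5708) = -1.4223
y' = 0 − 2.5000·(cos -1.8208 − cos -1.5708) = 0.6185

(-1.4223, 0.6185, -1.8208)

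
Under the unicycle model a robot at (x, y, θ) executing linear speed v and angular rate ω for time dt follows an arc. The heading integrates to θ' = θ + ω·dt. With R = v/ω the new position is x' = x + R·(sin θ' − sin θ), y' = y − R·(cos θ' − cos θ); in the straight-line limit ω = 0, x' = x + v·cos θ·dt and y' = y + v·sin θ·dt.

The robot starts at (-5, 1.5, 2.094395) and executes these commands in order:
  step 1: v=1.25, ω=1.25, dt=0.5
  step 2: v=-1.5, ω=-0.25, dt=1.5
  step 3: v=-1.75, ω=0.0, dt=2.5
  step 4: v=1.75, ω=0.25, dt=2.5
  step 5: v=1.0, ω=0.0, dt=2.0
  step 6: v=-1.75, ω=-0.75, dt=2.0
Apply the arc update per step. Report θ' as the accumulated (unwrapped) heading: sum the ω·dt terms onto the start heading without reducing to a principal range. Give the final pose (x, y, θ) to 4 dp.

(-4.4228, -2.6854, 1.4694)

step 1: θ'=2.7194 (R=1.0000) → pose (-5.4563, 1.9122, 2.7194)
step 2: θ'=2.3444 (R=6.0000) → pose (-3.6225, 0.6313, 2.3444)
step 3: θ'=2.3444 (straight) → pose (-0.5656, -2.4985, 2.3444)
step 4: θ'=2.9694 (R=7.0000) → pose (-4.3739, -0.4931, 2.9694)
step 5: θ'=2.9694 (straight) → pose (-6.3444, -0.1504, 2.9694)
step 6: θ'=1.4694 (R=2.3333) → pose (-4.4228, -2.6854, 1.4694)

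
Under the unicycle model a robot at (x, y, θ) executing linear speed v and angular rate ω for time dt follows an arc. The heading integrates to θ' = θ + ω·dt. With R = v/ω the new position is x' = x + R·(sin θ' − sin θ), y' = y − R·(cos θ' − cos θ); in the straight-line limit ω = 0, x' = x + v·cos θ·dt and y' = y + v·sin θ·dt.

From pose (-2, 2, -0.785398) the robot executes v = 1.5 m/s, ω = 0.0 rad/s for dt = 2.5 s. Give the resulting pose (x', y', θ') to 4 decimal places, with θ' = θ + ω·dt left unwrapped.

θ' = -0.7854 + 0.0·2.5 = -0.7854
ω = 0 → straight: x' = -2 + 1.5·cos(-0.7854)·2.5 = 0.6517
y' = 2 + 1.5·sin(-0.7854)·2.5 = -0.6516

(0.6517, -0.6516, -0.7854)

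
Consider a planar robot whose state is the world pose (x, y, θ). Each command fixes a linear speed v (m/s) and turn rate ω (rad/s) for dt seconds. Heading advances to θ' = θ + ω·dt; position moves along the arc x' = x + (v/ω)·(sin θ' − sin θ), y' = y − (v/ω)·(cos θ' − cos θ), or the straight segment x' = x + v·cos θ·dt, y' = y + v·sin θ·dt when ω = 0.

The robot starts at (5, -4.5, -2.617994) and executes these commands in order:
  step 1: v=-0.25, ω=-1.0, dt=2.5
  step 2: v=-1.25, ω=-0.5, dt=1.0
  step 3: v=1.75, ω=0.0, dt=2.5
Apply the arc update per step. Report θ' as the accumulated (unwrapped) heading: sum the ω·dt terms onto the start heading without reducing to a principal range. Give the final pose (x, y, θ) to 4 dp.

(8.0428, -3.0954, -5.6180)

step 1: θ'=-5.1180 (R=0.2500) → pose (5.3547, -4.8152, -5.1180)
step 2: θ'=-5.6180 (R=2.5000) → pose (4.6006, -5.7957, -5.6180)
step 3: θ'=-5.6180 (straight) → pose (8.0428, -3.0954, -5.6180)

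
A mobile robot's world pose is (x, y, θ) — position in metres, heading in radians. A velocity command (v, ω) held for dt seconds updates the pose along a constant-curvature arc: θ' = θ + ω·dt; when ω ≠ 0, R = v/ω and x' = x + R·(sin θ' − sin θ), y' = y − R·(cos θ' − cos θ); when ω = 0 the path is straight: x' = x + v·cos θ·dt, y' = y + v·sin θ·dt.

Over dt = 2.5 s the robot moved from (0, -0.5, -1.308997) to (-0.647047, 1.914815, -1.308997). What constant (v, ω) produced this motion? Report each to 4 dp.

v = -1.0000, ω = 0.0000

Δθ = -1.308997 − -1.308997 = 0.000000
ω = Δθ/dt = 0.000000/2.5 = 0.0000
ω = 0 → v = (Δx·cos θ + Δy·sin θ)/dt = -1.0000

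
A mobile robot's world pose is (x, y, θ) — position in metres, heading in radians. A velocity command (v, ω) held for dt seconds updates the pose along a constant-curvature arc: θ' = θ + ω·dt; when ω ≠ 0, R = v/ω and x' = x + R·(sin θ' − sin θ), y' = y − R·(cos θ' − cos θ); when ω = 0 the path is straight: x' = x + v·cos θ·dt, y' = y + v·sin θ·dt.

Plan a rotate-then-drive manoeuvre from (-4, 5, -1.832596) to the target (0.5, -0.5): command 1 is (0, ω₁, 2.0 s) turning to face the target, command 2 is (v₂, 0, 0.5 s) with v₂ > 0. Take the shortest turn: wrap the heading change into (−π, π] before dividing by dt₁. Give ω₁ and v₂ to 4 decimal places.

ω₁ = 0.4738, v₂ = 14.2127

heading to target = atan2(-0.5−5, 0.5−-4) = -0.8851
Δθ = wrap(-0.8851 − -1.8326) = 0.9475; ω₁ = Δθ/dt₁ = 0.4738
distance = √((0.5−-4)² + (-0.5−5)²) = 7.1063; v₂ = distance/dt₂ = 14.2127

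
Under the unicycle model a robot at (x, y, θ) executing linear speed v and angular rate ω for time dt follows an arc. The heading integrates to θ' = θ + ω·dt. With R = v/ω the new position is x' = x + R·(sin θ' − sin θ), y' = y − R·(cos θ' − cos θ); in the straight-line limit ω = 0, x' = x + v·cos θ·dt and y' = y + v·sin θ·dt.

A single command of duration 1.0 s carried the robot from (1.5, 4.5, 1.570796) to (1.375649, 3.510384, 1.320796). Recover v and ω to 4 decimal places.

v = -1.0000, ω = -0.2500

Δθ = 1.320796 − 1.570796 = -0.250000
ω = Δθ/dt = -0.250000/1.0 = -0.2500
R = −Δy/(cos θ' − cos θ) = 4.0000
v = R·ω = 4.0000·-0.2500 = -1.0000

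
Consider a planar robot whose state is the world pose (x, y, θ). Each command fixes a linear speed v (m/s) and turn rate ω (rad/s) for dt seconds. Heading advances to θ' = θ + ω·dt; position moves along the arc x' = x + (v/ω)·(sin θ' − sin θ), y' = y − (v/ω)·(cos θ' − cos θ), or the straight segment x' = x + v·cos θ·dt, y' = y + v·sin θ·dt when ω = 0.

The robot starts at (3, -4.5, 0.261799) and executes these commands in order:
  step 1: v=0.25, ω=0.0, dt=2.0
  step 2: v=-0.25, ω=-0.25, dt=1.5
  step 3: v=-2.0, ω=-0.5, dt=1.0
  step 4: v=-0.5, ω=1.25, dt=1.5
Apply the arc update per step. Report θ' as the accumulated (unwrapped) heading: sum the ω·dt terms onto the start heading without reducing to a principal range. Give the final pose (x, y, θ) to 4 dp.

step 1: θ'=0.2618 (straight) → pose (3.4830, -4.3706, 0.2618)
step 2: θ'=-0.1132 (R=1.0000) → pose (3.1112, -4.3983, -0.1132)
step 3: θ'=-0.6132 (R=4.0000) → pose (1.2611, -3.6951, -0.6132)
step 4: θ'=1.2618 (R=-0.4000) → pose (0.6498, -3.9006, 1.2618)

(0.6498, -3.9006, 1.2618)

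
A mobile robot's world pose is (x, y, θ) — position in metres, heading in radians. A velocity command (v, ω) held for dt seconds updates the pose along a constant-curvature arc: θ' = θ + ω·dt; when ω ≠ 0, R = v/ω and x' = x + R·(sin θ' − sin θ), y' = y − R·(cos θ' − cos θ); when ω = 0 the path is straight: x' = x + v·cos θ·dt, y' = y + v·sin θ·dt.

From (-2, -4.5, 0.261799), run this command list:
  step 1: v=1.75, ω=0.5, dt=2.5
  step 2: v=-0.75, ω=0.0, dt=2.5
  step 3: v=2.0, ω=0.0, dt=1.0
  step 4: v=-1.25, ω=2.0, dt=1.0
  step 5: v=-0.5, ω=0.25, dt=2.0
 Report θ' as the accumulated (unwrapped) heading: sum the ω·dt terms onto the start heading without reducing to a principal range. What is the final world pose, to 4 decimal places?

(2.2508, -1.2452, 4.0118)

step 1: θ'=1.5118 (R=3.5000) → pose (0.5880, -1.3256, 1.5118)
step 2: θ'=1.5118 (straight) → pose (0.4775, -3.1974, 1.5118)
step 3: θ'=1.5118 (straight) → pose (0.5954, -1.2008, 1.5118)
step 4: θ'=3.5118 (R=-0.6250) → pose (1.4455, -1.8204, 3.5118)
step 5: θ'=4.0118 (R=-2.0000) → pose (2.2508, -1.2452, 4.0118)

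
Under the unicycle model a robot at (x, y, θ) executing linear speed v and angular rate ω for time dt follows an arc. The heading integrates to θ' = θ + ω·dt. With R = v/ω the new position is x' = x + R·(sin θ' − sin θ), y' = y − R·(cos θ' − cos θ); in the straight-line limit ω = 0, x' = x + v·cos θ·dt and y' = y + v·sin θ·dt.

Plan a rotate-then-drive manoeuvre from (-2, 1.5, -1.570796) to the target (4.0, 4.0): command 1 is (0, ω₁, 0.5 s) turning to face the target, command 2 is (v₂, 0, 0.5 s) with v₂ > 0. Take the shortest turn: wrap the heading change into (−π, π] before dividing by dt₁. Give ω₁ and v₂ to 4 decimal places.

ω₁ = 3.9312, v₂ = 13.0000

heading to target = atan2(4−1.5, 4−-2) = 0.3948
Δθ = wrap(0.3948 − -1.5708) = 1.9656; ω₁ = Δθ/dt₁ = 3.9312
distance = √((4−-2)² + (4−1.5)²) = 6.5000; v₂ = distance/dt₂ = 13.0000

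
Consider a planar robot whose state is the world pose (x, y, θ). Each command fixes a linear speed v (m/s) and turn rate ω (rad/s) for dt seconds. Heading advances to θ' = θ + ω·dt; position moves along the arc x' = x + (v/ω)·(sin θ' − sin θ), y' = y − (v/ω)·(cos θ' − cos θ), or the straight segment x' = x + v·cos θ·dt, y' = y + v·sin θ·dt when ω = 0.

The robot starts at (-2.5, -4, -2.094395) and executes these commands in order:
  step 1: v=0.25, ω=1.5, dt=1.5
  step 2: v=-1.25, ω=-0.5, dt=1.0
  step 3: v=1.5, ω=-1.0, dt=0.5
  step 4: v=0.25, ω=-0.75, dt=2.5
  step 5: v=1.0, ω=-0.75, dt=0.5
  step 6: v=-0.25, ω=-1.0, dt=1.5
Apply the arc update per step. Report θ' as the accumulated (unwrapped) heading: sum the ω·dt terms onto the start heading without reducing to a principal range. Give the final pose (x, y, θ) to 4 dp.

(-3.2824, -5.4084, -4.5944)

step 1: θ'=0.1556 (R=0.1667) → pose (-2.3298, -4.2480, 0.1556)
step 2: θ'=-0.3444 (R=2.5000) → pose (-3.5613, -4.1314, -0.3444)
step 3: θ'=-0.8444 (R=-1.5000) → pose (-2.9464, -4.5470, -0.8444)
step 4: θ'=-2.7194 (R=-0.3333) → pose (-3.0590, -5.0725, -2.7194)
step 5: θ'=-3.0944 (R=-1.3333) → pose (-3.5425, -5.1881, -3.0944)
step 6: θ'=-4.5944 (R=0.2500) → pose (-3.2824, -5.4084, -4.5944)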